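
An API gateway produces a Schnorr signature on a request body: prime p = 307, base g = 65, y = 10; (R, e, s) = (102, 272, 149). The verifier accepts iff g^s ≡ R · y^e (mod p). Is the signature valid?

g^s mod p:
65^2 = 4225 ≡ 234
65^4 ≡ 234^2 = 54756 ≡ 110
65^8 ≡ 110^2 = 12100 ≡ 127
65^16 ≡ 127^2 = 16129 ≡ 165
65^32 ≡ 165^2 = 27225 ≡ 209
65^64 ≡ 209^2 = 43681 ≡ 87
65^128 ≡ 87^2 = 7569 ≡ 201
149 = 128 + 16 + 4 + 1, so 65^149 ≡ 201·165·110·65 ≡ 187 (mod 307)
R · y^e mod p:
10^2 = 100
10^4 ≡ 100^2 = 10000 ≡ 176
10^8 ≡ 176^2 = 30976 ≡ 276
10^16 ≡ 276^2 = 76176 ≡ 40
10^32 ≡ 40^2 = 1600 ≡ 65
10^64 ≡ 65^2 = 4225 ≡ 234
10^128 ≡ 234^2 = 54756 ≡ 110
10^256 ≡ 110^2 = 12100 ≡ 127
272 = 256 + 16, so 10^272 ≡ 127·40 ≡ 168 (mod 307)
102·168 = 17136 ≡ 251 (mod 307)
187 ≠ 251; the check fails.

invalid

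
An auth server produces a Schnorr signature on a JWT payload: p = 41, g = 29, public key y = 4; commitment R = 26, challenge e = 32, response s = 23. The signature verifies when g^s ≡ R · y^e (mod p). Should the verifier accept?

accept

g^s mod p:
29^2 = 841 ≡ 21
29^4 ≡ 21^2 = 441 ≡ 31
29^8 ≡ 31^2 = 961 ≡ 18
29^16 ≡ 18^2 = 324 ≡ 37
23 = 16 + 4 + 2 + 1, so 29^23 ≡ 37·31·21·29 ≡ 6 (mod 41)
R · y^e mod p:
4^2 = 16
4^4 ≡ 16^2 = 256 ≡ 10
4^8 ≡ 10^2 = 100 ≡ 18
4^16 ≡ 18^2 = 324 ≡ 37
4^32 ≡ 37^2 = 1369 ≡ 16
26·16 = 416 ≡ 6 (mod 41)
6 ≡ 6 (mod 41); signature holds.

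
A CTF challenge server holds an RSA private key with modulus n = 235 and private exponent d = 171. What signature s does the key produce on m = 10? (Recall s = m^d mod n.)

120

Squares mod 235: m^1≡10, m^2≡100, m^4≡130, m^8≡215, m^16≡165, m^32≡200, m^64≡50, m^128≡150
171 = 128 + 32 + 8 + 2 + 1, so m^171 ≡ 150·200·215·100·10 ≡ 120 (mod 235)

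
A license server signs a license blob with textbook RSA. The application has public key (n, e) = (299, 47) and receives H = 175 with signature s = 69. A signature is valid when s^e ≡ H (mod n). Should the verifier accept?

s^2 ≡ 69^2 = 4761 ≡ 276
s^4 ≡ 276^2 = 76176 ≡ 230
s^8 ≡ 230^2 = 52900 ≡ 276
s^16 ≡ 276^2 = 76176 ≡ 230
s^32 ≡ 230^2 = 52900 ≡ 276
47 = 32 + 8 + 4 + 2 + 1, so s^47 ≡ 276·276·230·276·69 ≡ 23 (mod 299)
23 ≠ 175, so verification fails.

reject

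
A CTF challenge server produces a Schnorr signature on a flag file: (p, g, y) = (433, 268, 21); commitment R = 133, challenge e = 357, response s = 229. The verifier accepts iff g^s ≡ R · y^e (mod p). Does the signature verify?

verifies

g^s mod p:
Squares mod 433: 268^1≡268, 268^2≡379, 268^4≡318, 268^8≡235, 268^16≡234, 268^32≡198, 268^64≡234, 268^128≡198
229 = 128 + 64 + 32 + 4 + 1, so 268^229 ≡ 198·234·198·318·268 ≡ 342 (mod 433)
R · y^e mod p:
Squares mod 433: 21^1≡21, 21^2≡8, 21^4≡64, 21^8≡199, 21^16≡198, 21^32≡234, 21^64≡198, 21^128≡234, 21^256≡198
357 = 256 + 64 + 32 + 4 + 1, so 21^357 ≡ 198·198·234·64·21 ≡ 250 (mod 433)
133·250 = 33250 ≡ 342 (mod 433)
342 ≡ 342 (mod 433); signature holds.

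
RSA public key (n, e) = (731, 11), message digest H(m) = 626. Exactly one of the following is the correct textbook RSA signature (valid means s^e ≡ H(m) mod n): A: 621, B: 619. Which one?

B

Candidate A: Squares mod 731: 621^1≡621, 621^2≡404, 621^4≡203, 621^8≡273; 11 = 8 + 2 + 1, so 621^11 ≡ 273·404·621 ≡ 287 (mod 731)
Candidate B: Squares mod 731: 619^1≡619, 619^2≡117, 619^4≡531, 619^8≡526; 11 = 8 + 2 + 1, so 619^11 ≡ 526·117·619 ≡ 626 (mod 731)
  → matches H(m) = 626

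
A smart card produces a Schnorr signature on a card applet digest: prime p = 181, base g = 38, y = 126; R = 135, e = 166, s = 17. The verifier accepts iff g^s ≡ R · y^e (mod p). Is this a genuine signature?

g^s mod p:
38^2 = 1444 ≡ 177
38^4 ≡ 177^2 = 31329 ≡ 16
38^8 ≡ 16^2 = 256 ≡ 75
38^16 ≡ 75^2 = 5625 ≡ 14
17 = 16 + 1, so 38^17 ≡ 14·38 ≡ 170 (mod 181)
R · y^e mod p:
126^2 = 15876 ≡ 129
126^4 ≡ 129^2 = 16641 ≡ 170
126^8 ≡ 170^2 = 28900 ≡ 121
126^16 ≡ 121^2 = 14641 ≡ 161
126^32 ≡ 161^2 = 25921 ≡ 38
126^64 ≡ 38^2 = 1444 ≡ 177
126^128 ≡ 177^2 = 31329 ≡ 16
166 = 128 + 32 + 4 + 2, so 126^166 ≡ 16·38·170·129 ≡ 75 (mod 181)
135·75 = 10125 ≡ 170 (mod 181)
170 ≡ 170 (mod 181); signature holds.

genuine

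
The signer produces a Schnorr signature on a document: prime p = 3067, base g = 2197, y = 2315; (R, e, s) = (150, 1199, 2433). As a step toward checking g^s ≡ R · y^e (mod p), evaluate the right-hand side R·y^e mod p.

Squares mod 3067: 2315^1≡2315, 2315^2≡1176, 2315^4≡2826, 2315^8≡2875, 2315^16≡60, 2315^32≡533, 2315^64≡1925, 2315^128≡689, 2315^256≡2403, 2315^512≡2315, 2315^1024≡1176
1199 = 1024 + 128 + 32 + 8 + 4 + 2 + 1, so 2315^1199 ≡ 1176·689·533·2875·2826·1176·2315 ≡ 889 (mod 3067)
R · y^e ≡ 150·889 = 133350 ≡ 1469 (mod 3067)

1469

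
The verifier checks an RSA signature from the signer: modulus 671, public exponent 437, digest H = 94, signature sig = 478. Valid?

no

Squares mod 671: sig^1≡478, sig^2≡344, sig^4≡240, sig^8≡565, sig^16≡500, sig^32≡388, sig^64≡240, sig^128≡565, sig^256≡500
437 = 256 + 128 + 32 + 16 + 4 + 1, so sig^437 ≡ 500·565·388·500·240·478 ≡ 124 (mod 671)
The recovered value 124 does not match the digest 94.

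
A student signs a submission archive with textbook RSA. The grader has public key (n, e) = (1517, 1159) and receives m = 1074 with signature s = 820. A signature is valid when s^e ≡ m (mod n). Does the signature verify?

Squares mod 1517: s^1≡820, s^2≡369, s^4≡1148, s^8≡1148, s^16≡1148, s^32≡1148, s^64≡1148, s^128≡1148, s^256≡1148, s^512≡1148, s^1024≡1148
1159 = 1024 + 128 + 4 + 2 + 1, so s^1159 ≡ 1148·1148·1148·369·820 ≡ 697 (mod 1517)
s^1159 mod 1517 = 697, but m = 1074.

does not verify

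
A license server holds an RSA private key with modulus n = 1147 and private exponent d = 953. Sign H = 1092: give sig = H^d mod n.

H^953 mod 1147 = 72

72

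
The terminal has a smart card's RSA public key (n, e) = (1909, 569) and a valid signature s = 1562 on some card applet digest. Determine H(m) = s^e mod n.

1193

s^2 ≡ 1562^2 = 2439844 ≡ 142
s^4 ≡ 142^2 = 20164 ≡ 1074
s^8 ≡ 1074^2 = 1153476 ≡ 440
s^16 ≡ 440^2 = 193600 ≡ 791
s^32 ≡ 791^2 = 625681 ≡ 1438
s^64 ≡ 1438^2 = 2067844 ≡ 397
s^128 ≡ 397^2 = 157609 ≡ 1071
s^256 ≡ 1071^2 = 1147041 ≡ 1641
s^512 ≡ 1641^2 = 2692881 ≡ 1191
569 = 512 + 32 + 16 + 8 + 1, so s^569 ≡ 1191·1438·791·440·1562 ≡ 1193 (mod 1909)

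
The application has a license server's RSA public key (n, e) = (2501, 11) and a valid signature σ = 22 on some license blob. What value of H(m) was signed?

1811

σ^2 ≡ 22^2 = 484
σ^4 ≡ 484^2 = 234256 ≡ 1663
σ^8 ≡ 1663^2 = 2765569 ≡ 1964
11 = 8 + 2 + 1, so σ^11 ≡ 1964·484·22 ≡ 1811 (mod 2501)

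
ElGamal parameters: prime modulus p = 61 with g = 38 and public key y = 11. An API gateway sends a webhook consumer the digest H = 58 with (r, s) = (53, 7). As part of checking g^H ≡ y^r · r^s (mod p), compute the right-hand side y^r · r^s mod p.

11^2 = 121 ≡ 60
11^4 ≡ 60^2 = 3600 ≡ 1
11^8 ≡ 1^2 = 1
11^16 ≡ 1^2 = 1
11^32 ≡ 1^2 = 1
53 = 32 + 16 + 4 + 1, so 11^53 ≡ 1·1·1·11 ≡ 11 (mod 61)
53^2 = 2809 ≡ 3
53^4 ≡ 3^2 = 9
7 = 4 + 2 + 1, so 53^7 ≡ 9·3·53 ≡ 28 (mod 61)
y^r · r^s ≡ 11·28 = 308 ≡ 3 (mod 61)

3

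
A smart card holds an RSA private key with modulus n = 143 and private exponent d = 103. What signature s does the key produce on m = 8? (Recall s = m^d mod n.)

m^2 ≡ 8^2 = 64
m^4 ≡ 64^2 = 4096 ≡ 92
m^8 ≡ 92^2 = 8464 ≡ 27
m^16 ≡ 27^2 = 729 ≡ 14
m^32 ≡ 14^2 = 196 ≡ 53
m^64 ≡ 53^2 = 2809 ≡ 92
103 = 64 + 32 + 4 + 2 + 1, so m^103 ≡ 92·53·92·64·8 ≡ 83 (mod 143)

83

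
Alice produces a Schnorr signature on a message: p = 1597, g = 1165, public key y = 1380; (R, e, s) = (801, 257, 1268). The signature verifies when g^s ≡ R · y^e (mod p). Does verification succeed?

g^s mod p:
1165^2 = 1357225 ≡ 1372
1165^4 ≡ 1372^2 = 1882384 ≡ 1118
1165^8 ≡ 1118^2 = 1249924 ≡ 1070
1165^16 ≡ 1070^2 = 1144900 ≡ 1448
1165^32 ≡ 1448^2 = 2096704 ≡ 1440
1165^64 ≡ 1440^2 = 2073600 ≡ 694
1165^128 ≡ 694^2 = 481636 ≡ 939
1165^256 ≡ 939^2 = 881721 ≡ 177
1165^512 ≡ 177^2 = 31329 ≡ 986
1165^1024 ≡ 986^2 = 972196 ≡ 1220
1268 = 1024 + 128 + 64 + 32 + 16 + 4, so 1165^1268 ≡ 1220·939·694·1440·1448·1118 ≡ 48 (mod 1597)
R · y^e mod p:
1380^2 = 1904400 ≡ 776
1380^4 ≡ 776^2 = 602176 ≡ 107
1380^8 ≡ 107^2 = 11449 ≡ 270
1380^16 ≡ 270^2 = 72900 ≡ 1035
1380^32 ≡ 1035^2 = 1071225 ≡ 1235
1380^64 ≡ 1235^2 = 1525225 ≡ 90
1380^128 ≡ 90^2 = 8100 ≡ 115
1380^256 ≡ 115^2 = 13225 ≡ 449
257 = 256 + 1, so 1380^257 ≡ 449·1380 ≡ 1581 (mod 1597)
801·1581 = 1266381 ≡ 1557 (mod 1597)
48 ≠ 1557; the check fails.

fails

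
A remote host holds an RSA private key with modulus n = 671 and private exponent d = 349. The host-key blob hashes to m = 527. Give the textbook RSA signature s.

m^2 ≡ 527^2 = 277729 ≡ 606
m^4 ≡ 606^2 = 367236 ≡ 199
m^8 ≡ 199^2 = 39601 ≡ 12
m^16 ≡ 12^2 = 144
m^32 ≡ 144^2 = 20736 ≡ 606
m^64 ≡ 606^2 = 367236 ≡ 199
m^128 ≡ 199^2 = 39601 ≡ 12
m^256 ≡ 12^2 = 144
349 = 256 + 64 + 16 + 8 + 4 + 1, so m^349 ≡ 144·199·144·12·199·527 ≡ 472 (mod 671)

472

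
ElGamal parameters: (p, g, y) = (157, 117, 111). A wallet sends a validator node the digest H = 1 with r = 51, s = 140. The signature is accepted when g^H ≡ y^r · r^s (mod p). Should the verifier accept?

accept

Left side g^H mod p:
117^1 mod 157 = 117
Right side y^r · r^s mod p:
Squares mod 157: 111^1≡111, 111^2≡75, 111^4≡130, 111^8≡101, 111^16≡153, 111^32≡16
51 = 32 + 16 + 2 + 1, so 111^51 ≡ 16·153·75·111 ≡ 58 (mod 157)
Squares mod 157: 51^1≡51, 51^2≡89, 51^4≡71, 51^8≡17, 51^16≡132, 51^32≡154, 51^64≡9, 51^128≡81
140 = 128 + 8 + 4, so 51^140 ≡ 81·17·71 ≡ 113 (mod 157)
58·113 = 6554 ≡ 117 (mod 157)
117 ≡ 117 (mod 157), so the signature is genuine.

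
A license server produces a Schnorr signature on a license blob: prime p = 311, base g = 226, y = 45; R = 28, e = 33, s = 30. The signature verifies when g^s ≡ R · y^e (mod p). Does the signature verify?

does not verify

g^s mod p:
Squares mod 311: 226^1≡226, 226^2≡72, 226^4≡208, 226^8≡35, 226^16≡292
30 = 16 + 8 + 4 + 2, so 226^30 ≡ 292·35·208·72 ≡ 113 (mod 311)
R · y^e mod p:
Squares mod 311: 45^1≡45, 45^2≡159, 45^4≡90, 45^8≡14, 45^16≡196, 45^32≡163
33 = 32 + 1, so 45^33 ≡ 163·45 ≡ 182 (mod 311)
28·182 = 5096 ≡ 120 (mod 311)
113 ≠ 120; the check fails.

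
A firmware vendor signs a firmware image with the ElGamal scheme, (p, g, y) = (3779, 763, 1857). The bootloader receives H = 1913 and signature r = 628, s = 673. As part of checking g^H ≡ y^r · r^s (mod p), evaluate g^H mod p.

1753

Squares mod 3779: 763^1≡763, 763^2≡203, 763^4≡3419, 763^8≡1114, 763^16≡1484, 763^32≡2878, 763^64≡3095, 763^128≡3039, 763^256≡3424, 763^512≡1318, 763^1024≡2563
1913 = 1024 + 512 + 256 + 64 + 32 + 16 + 8 + 1, so 763^1913 ≡ 2563·1318·3424·3095·2878·1484·1114·763 ≡ 1753 (mod 3779)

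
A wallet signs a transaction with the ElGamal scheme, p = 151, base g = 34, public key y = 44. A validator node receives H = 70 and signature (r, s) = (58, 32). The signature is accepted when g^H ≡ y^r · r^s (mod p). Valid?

yes

Left side g^H mod p:
Squares mod 151: 34^1≡34, 34^2≡99, 34^4≡137, 34^8≡45, 34^16≡62, 34^32≡69, 34^64≡80
70 = 64 + 4 + 2, so 34^70 ≡ 80·137·99 ≡ 105 (mod 151)
Right side y^r · r^s mod p:
Squares mod 151: 44^1≡44, 44^2≡124, 44^4≡125, 44^8≡72, 44^16≡50, 44^32≡84
58 = 32 + 16 + 8 + 2, so 44^58 ≡ 84·50·72·124 ≡ 72 (mod 151)
Squares mod 151: 58^1≡58, 58^2≡42, 58^4≡103, 58^8≡39, 58^16≡11, 58^32≡121
58^32 ≡ 121 (mod 151)
72·121 = 8712 ≡ 105 (mod 151)
105 ≡ 105 (mod 151), so the signature is genuine.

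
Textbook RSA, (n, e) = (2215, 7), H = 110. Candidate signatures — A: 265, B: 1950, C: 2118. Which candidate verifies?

B

Candidate A: Squares mod 2215: 265^1≡265, 265^2≡1560, 265^4≡1530; 7 = 4 + 2 + 1, so 265^7 ≡ 1530·1560·265 ≡ 2105 (mod 2215)
Candidate B: Squares mod 2215: 1950^1≡1950, 1950^2≡1560, 1950^4≡1530; 7 = 4 + 2 + 1, so 1950^7 ≡ 1530·1560·1950 ≡ 110 (mod 2215)
  → matches H = 110
Candidate C: Squares mod 2215: 2118^1≡2118, 2118^2≡549, 2118^4≡161; 7 = 4 + 2 + 1, so 2118^7 ≡ 161·549·2118 ≡ 532 (mod 2215)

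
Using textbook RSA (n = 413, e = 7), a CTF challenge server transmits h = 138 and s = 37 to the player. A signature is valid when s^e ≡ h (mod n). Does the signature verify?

does not verify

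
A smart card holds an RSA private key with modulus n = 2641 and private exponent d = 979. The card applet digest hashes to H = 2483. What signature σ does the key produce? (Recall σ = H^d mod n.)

H^2 ≡ 2483^2 = 6165289 ≡ 1195
H^4 ≡ 1195^2 = 1428025 ≡ 1885
H^8 ≡ 1885^2 = 3553225 ≡ 1080
H^16 ≡ 1080^2 = 1166400 ≡ 1719
H^32 ≡ 1719^2 = 2954961 ≡ 2323
H^64 ≡ 2323^2 = 5396329 ≡ 766
H^128 ≡ 766^2 = 586756 ≡ 454
H^256 ≡ 454^2 = 206116 ≡ 118
H^512 ≡ 118^2 = 13924 ≡ 719
979 = 512 + 256 + 128 + 64 + 16 + 2 + 1, so H^979 ≡ 719·118·454·766·1719·1195·2483 ≡ 998 (mod 2641)

998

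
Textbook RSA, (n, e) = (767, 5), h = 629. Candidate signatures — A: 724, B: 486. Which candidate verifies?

Candidate A: Squares mod 767: 724^1≡724, 724^2≡315, 724^4≡282; 5 = 4 + 1, so 724^5 ≡ 282·724 ≡ 146 (mod 767)
Candidate B: Squares mod 767: 486^1≡486, 486^2≡727, 486^4≡66; 5 = 4 + 1, so 486^5 ≡ 66·486 ≡ 629 (mod 767)
  → matches h = 629

B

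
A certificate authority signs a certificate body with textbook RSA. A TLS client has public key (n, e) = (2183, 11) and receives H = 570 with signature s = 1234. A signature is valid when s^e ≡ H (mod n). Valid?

yes

s^2 ≡ 1234^2 = 1522756 ≡ 1205
s^4 ≡ 1205^2 = 1452025 ≡ 330
s^8 ≡ 330^2 = 108900 ≡ 1933
11 = 8 + 2 + 1, so s^11 ≡ 1933·1205·1234 ≡ 570 (mod 2183)
Since 570 equals the digest 570, verification succeeds.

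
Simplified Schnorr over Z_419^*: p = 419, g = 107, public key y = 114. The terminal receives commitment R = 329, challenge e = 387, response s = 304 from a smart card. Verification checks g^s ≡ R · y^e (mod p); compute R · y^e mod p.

1

Squares mod 419: 114^1≡114, 114^2≡7, 114^4≡49, 114^8≡306, 114^16≡199, 114^32≡215, 114^64≡135, 114^128≡208, 114^256≡107
387 = 256 + 128 + 2 + 1, so 114^387 ≡ 107·208·7·114 ≡ 135 (mod 419)
R · y^e ≡ 329·135 = 44415 ≡ 1 (mod 419)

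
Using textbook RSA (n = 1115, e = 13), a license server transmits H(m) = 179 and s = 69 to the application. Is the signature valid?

valid

s^2 ≡ 69^2 = 4761 ≡ 301
s^4 ≡ 301^2 = 90601 ≡ 286
s^8 ≡ 286^2 = 81796 ≡ 401
13 = 8 + 4 + 1, so s^13 ≡ 401·286·69 ≡ 179 (mod 1115)
s^13 mod 1115 = 179 matches H(m).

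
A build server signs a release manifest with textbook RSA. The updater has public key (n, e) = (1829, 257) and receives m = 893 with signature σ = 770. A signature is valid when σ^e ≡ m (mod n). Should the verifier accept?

reject

σ^2 ≡ 770^2 = 592900 ≡ 304
σ^4 ≡ 304^2 = 92416 ≡ 966
σ^8 ≡ 966^2 = 933156 ≡ 366
σ^16 ≡ 366^2 = 133956 ≡ 439
σ^32 ≡ 439^2 = 192721 ≡ 676
σ^64 ≡ 676^2 = 456976 ≡ 1555
σ^128 ≡ 1555^2 = 2418025 ≡ 87
σ^256 ≡ 87^2 = 7569 ≡ 253
257 = 256 + 1, so σ^257 ≡ 253·770 ≡ 936 (mod 1829)
σ^257 mod 1829 = 936, but m = 893.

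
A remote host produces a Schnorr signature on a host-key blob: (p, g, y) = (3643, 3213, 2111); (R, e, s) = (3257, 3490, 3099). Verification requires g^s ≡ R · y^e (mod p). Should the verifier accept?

accept

g^s mod p:
3213^2 = 10323369 ≡ 2750
3213^4 ≡ 2750^2 = 7562500 ≡ 3275
3213^8 ≡ 3275^2 = 10725625 ≡ 633
3213^16 ≡ 633^2 = 400689 ≡ 3602
3213^32 ≡ 3602^2 = 12974404 ≡ 1681
3213^64 ≡ 1681^2 = 2825761 ≡ 2436
3213^128 ≡ 2436^2 = 5934096 ≡ 3292
3213^256 ≡ 3292^2 = 10837264 ≡ 2982
3213^512 ≡ 2982^2 = 8892324 ≡ 3404
3213^1024 ≡ 3404^2 = 11587216 ≡ 2476
3213^2048 ≡ 2476^2 = 6130576 ≡ 3050
3099 = 2048 + 1024 + 16 + 8 + 2 + 1, so 3213^3099 ≡ 3050·2476·3602·633·2750·3213 ≡ 666 (mod 3643)
R · y^e mod p:
2111^2 = 4456321 ≡ 932
2111^4 ≡ 932^2 = 868624 ≡ 1590
2111^8 ≡ 1590^2 = 2528100 ≡ 3501
2111^16 ≡ 3501^2 = 12257001 ≡ 1949
2111^32 ≡ 1949^2 = 3798601 ≡ 2595
2111^64 ≡ 2595^2 = 6734025 ≡ 1761
2111^128 ≡ 1761^2 = 3101121 ≡ 928
2111^256 ≡ 928^2 = 861184 ≡ 1436
2111^512 ≡ 1436^2 = 2062096 ≡ 158
2111^1024 ≡ 158^2 = 24964 ≡ 3106
2111^2048 ≡ 3106^2 = 9647236 ≡ 572
3490 = 2048 + 1024 + 256 + 128 + 32 + 2, so 2111^3490 ≡ 572·3106·1436·928·2595·932 ≡ 2924 (mod 3643)
3257·2924 = 9523468 ≡ 666 (mod 3643)
666 ≡ 666 (mod 3643); signature holds.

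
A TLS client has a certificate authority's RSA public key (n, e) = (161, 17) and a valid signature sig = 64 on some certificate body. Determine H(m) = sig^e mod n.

sig^2 ≡ 64^2 = 4096 ≡ 71
sig^4 ≡ 71^2 = 5041 ≡ 50
sig^8 ≡ 50^2 = 2500 ≡ 85
sig^16 ≡ 85^2 = 7225 ≡ 141
17 = 16 + 1, so sig^17 ≡ 141·64 ≡ 8 (mod 161)

8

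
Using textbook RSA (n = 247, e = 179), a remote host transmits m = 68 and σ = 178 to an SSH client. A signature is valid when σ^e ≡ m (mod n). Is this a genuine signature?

σ^2 ≡ 178^2 = 31684 ≡ 68
σ^4 ≡ 68^2 = 4624 ≡ 178
σ^8 ≡ 178^2 = 31684 ≡ 68
σ^16 ≡ 68^2 = 4624 ≡ 178
σ^32 ≡ 178^2 = 31684 ≡ 68
σ^64 ≡ 68^2 = 4624 ≡ 178
σ^128 ≡ 178^2 = 31684 ≡ 68
179 = 128 + 32 + 16 + 2 + 1, so σ^179 ≡ 68·68·178·68·178 ≡ 68 (mod 247)
σ^179 mod 247 = 68 matches m.

genuine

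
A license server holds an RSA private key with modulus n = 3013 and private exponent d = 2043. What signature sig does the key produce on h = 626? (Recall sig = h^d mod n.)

950

h^2 ≡ 626^2 = 391876 ≡ 186
h^4 ≡ 186^2 = 34596 ≡ 1453
h^8 ≡ 1453^2 = 2111209 ≡ 2109
h^16 ≡ 2109^2 = 4447881 ≡ 693
h^32 ≡ 693^2 = 480249 ≡ 1182
h^64 ≡ 1182^2 = 1397124 ≡ 2105
h^128 ≡ 2105^2 = 4431025 ≡ 1915
h^256 ≡ 1915^2 = 3667225 ≡ 404
h^512 ≡ 404^2 = 163216 ≡ 514
h^1024 ≡ 514^2 = 264196 ≡ 2065
2043 = 1024 + 512 + 256 + 128 + 64 + 32 + 16 + 8 + 2 + 1, so h^2043 ≡ 2065·514·404·1915·2105·1182·693·2109·186·626 ≡ 950 (mod 3013)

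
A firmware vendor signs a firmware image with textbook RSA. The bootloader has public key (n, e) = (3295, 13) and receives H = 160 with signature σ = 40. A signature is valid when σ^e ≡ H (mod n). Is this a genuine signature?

genuine

σ^13 mod 3295 = 160
σ^13 mod 3295 = 160 matches H.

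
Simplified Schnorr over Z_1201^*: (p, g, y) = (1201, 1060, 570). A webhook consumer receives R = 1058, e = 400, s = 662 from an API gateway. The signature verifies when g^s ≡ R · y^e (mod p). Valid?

yes

g^s mod p:
Squares mod 1201: 1060^1≡1060, 1060^2≡665, 1060^4≡257, 1060^8≡1195, 1060^16≡36, 1060^32≡95, 1060^64≡618, 1060^128≡6, 1060^256≡36, 1060^512≡95
662 = 512 + 128 + 16 + 4 + 2, so 1060^662 ≡ 95·6·36·257·665 ≡ 158 (mod 1201)
R · y^e mod p:
Squares mod 1201: 570^1≡570, 570^2≡630, 570^4≡570, 570^8≡630, 570^16≡570, 570^32≡630, 570^64≡570, 570^128≡630, 570^256≡570
400 = 256 + 128 + 16, so 570^400 ≡ 570·630·570 ≡ 570 (mod 1201)
1058·570 = 603060 ≡ 158 (mod 1201)
158 ≡ 158 (mod 1201); signature holds.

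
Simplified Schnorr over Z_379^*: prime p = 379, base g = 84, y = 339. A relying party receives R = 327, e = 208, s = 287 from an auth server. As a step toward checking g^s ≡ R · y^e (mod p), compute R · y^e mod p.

185

Squares mod 379: 339^1≡339, 339^2≡84, 339^4≡234, 339^8≡180, 339^16≡185, 339^32≡115, 339^64≡339, 339^128≡84
208 = 128 + 64 + 16, so 339^208 ≡ 84·339·185 ≡ 339 (mod 379)
R · y^e ≡ 327·339 = 110853 ≡ 185 (mod 379)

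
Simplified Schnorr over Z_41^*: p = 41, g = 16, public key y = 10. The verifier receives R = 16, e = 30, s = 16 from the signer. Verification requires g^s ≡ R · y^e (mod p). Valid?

yes

g^s mod p:
16^2 = 256 ≡ 10
16^4 ≡ 10^2 = 100 ≡ 18
16^8 ≡ 18^2 = 324 ≡ 37
16^16 ≡ 37^2 = 1369 ≡ 16
R · y^e mod p:
10^2 = 100 ≡ 18
10^4 ≡ 18^2 = 324 ≡ 37
10^8 ≡ 37^2 = 1369 ≡ 16
10^16 ≡ 16^2 = 256 ≡ 10
30 = 16 + 8 + 4 + 2, so 10^30 ≡ 10·16·37·18 ≡ 1 (mod 41)
16·1 = 16 ≡ 16 (mod 41)
16 ≡ 16 (mod 41); signature holds.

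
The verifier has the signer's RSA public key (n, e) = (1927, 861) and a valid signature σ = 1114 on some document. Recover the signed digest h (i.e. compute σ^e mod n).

649

Squares mod 1927: σ^1≡1114, σ^2≡8, σ^4≡64, σ^8≡242, σ^16≡754, σ^32≡51, σ^64≡674, σ^128≡1431, σ^256≡1287, σ^512≡1076
861 = 512 + 256 + 64 + 16 + 8 + 4 + 1, so σ^861 ≡ 1076·1287·674·754·242·64·1114 ≡ 649 (mod 1927)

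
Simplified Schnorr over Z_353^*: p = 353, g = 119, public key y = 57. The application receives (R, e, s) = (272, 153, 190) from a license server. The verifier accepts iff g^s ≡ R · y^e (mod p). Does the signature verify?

g^s mod p:
119^2 = 14161 ≡ 41
119^4 ≡ 41^2 = 1681 ≡ 269
119^8 ≡ 269^2 = 72361 ≡ 349
119^16 ≡ 349^2 = 121801 ≡ 16
119^32 ≡ 16^2 = 256
119^64 ≡ 256^2 = 65536 ≡ 231
119^128 ≡ 231^2 = 53361 ≡ 58
190 = 128 + 32 + 16 + 8 + 4 + 2, so 119^190 ≡ 58·256·16·349·269·41 ≡ 344 (mod 353)
R · y^e mod p:
57^2 = 3249 ≡ 72
57^4 ≡ 72^2 = 5184 ≡ 242
57^8 ≡ 242^2 = 58564 ≡ 319
57^16 ≡ 319^2 = 101761 ≡ 97
57^32 ≡ 97^2 = 9409 ≡ 231
57^64 ≡ 231^2 = 53361 ≡ 58
57^128 ≡ 58^2 = 3364 ≡ 187
153 = 128 + 16 + 8 + 1, so 57^153 ≡ 187·97·319·57 ≡ 123 (mod 353)
272·123 = 33456 ≡ 274 (mod 353)
344 ≠ 274; the check fails.

does not verify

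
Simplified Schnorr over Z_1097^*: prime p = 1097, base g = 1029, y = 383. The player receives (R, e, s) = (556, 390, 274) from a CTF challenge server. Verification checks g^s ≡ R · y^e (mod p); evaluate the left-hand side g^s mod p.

Squares mod 1097: 1029^1≡1029, 1029^2≡236, 1029^4≡846, 1029^8≡472, 1029^16≡93, 1029^32≡970, 1029^64≡771, 1029^128≡964, 1029^256≡137
274 = 256 + 16 + 2, so 1029^274 ≡ 137·93·236 ≡ 1096 (mod 1097)

1096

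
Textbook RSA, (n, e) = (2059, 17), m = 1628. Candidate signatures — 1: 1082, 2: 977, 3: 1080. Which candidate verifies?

1

Candidate 1: 1082^17 mod 2059 = 1628
  → matches m = 1628
Candidate 2: 977^17 mod 2059 = 431
Candidate 3: 1080^17 mod 2059 = 169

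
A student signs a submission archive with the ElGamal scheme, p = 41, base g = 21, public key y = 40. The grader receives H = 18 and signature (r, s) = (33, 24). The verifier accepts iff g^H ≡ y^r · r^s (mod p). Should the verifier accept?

Left side g^H mod p:
21^18 mod 41 = 4
Right side y^r · r^s mod p:
40^33 mod 41 = 40
33^24 mod 41 = 37
40·37 = 1480 ≡ 4 (mod 41)
4 ≡ 4 (mod 41), so the signature is genuine.

accept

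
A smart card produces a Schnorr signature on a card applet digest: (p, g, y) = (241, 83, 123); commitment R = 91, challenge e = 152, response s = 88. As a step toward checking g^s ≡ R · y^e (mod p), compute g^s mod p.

94

Squares mod 241: 83^1≡83, 83^2≡141, 83^4≡119, 83^8≡183, 83^16≡231, 83^32≡100, 83^64≡119
88 = 64 + 16 + 8, so 83^88 ≡ 119·231·183 ≡ 94 (mod 241)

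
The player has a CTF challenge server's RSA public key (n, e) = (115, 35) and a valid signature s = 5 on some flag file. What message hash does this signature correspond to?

s^2 ≡ 5^2 = 25
s^4 ≡ 25^2 = 625 ≡ 50
s^8 ≡ 50^2 = 2500 ≡ 85
s^16 ≡ 85^2 = 7225 ≡ 95
s^32 ≡ 95^2 = 9025 ≡ 55
35 = 32 + 2 + 1, so s^35 ≡ 55·25·5 ≡ 90 (mod 115)

90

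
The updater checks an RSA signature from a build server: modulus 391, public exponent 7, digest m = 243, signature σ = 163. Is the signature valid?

valid

Squares mod 391: σ^1≡163, σ^2≡372, σ^4≡361
7 = 4 + 2 + 1, so σ^7 ≡ 361·372·163 ≡ 243 (mod 391)
σ^7 mod 391 = 243 matches m.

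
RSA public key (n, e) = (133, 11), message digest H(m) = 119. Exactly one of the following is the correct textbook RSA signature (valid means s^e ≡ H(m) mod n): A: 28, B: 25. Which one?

Candidate A: 28^2 = 784 ≡ 119; 28^4 ≡ 119^2 = 14161 ≡ 63; 28^8 ≡ 63^2 = 3969 ≡ 112; 11 = 8 + 2 + 1, so 28^11 ≡ 112·119·28 ≡ 119 (mod 133)
  → matches H(m) = 119
Candidate B: 25^2 = 625 ≡ 93; 25^4 ≡ 93^2 = 8649 ≡ 4; 25^8 ≡ 4^2 = 16; 11 = 8 + 2 + 1, so 25^11 ≡ 16·93·25 ≡ 93 (mod 133)

A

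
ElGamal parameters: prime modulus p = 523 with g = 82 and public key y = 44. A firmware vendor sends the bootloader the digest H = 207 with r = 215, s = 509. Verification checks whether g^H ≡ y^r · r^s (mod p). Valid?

Left side g^H mod p:
82^207 mod 523 = 3
Right side y^r · r^s mod p:
44^215 mod 523 = 161
215^509 mod 523 = 39
161·39 = 6279 ≡ 3 (mod 523)
3 ≡ 3 (mod 523), so the signature is genuine.

yes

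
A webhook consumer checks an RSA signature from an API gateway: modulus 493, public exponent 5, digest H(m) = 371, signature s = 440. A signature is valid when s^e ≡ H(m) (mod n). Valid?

Squares mod 493: s^1≡440, s^2≡344, s^4≡16
5 = 4 + 1, so s^5 ≡ 16·440 ≡ 138 (mod 493)
The recovered value 138 does not match the digest 371.

no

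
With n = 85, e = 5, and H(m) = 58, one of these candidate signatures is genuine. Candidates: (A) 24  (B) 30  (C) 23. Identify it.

Candidate A: Squares mod 85: 24^1≡24, 24^2≡66, 24^4≡21; 5 = 4 + 1, so 24^5 ≡ 21·24 ≡ 79 (mod 85)
Candidate B: Squares mod 85: 30^1≡30, 30^2≡50, 30^4≡35; 5 = 4 + 1, so 30^5 ≡ 35·30 ≡ 30 (mod 85)
Candidate C: Squares mod 85: 23^1≡23, 23^2≡19, 23^4≡21; 5 = 4 + 1, so 23^5 ≡ 21·23 ≡ 58 (mod 85)
  → matches H(m) = 58

C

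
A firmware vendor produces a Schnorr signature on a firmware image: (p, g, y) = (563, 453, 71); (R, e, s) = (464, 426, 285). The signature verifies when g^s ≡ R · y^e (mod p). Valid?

g^s mod p:
Squares mod 563: 453^1≡453, 453^2≡277, 453^4≡161, 453^8≡23, 453^16≡529, 453^32≡30, 453^64≡337, 453^128≡406, 453^256≡440
285 = 256 + 16 + 8 + 4 + 1, so 453^285 ≡ 440·529·23·161·453 ≡ 402 (mod 563)
R · y^e mod p:
Squares mod 563: 71^1≡71, 71^2≡537, 71^4≡113, 71^8≡383, 71^16≡309, 71^32≡334, 71^64≡82, 71^128≡531, 71^256≡461
426 = 256 + 128 + 32 + 8 + 2, so 71^426 ≡ 461·531·334·383·537 ≡ 13 (mod 563)
464·13 = 6032 ≡ 402 (mod 563)
402 ≡ 402 (mod 563); signature holds.

yes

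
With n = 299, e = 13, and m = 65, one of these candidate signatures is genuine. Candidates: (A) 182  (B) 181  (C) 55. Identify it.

A

Candidate A: Squares mod 299: 182^1≡182, 182^2≡234, 182^4≡39, 182^8≡26; 13 = 8 + 4 + 1, so 182^13 ≡ 26·39·182 ≡ 65 (mod 299)
  → matches m = 65
Candidate B: Squares mod 299: 181^1≡181, 181^2≡170, 181^4≡196, 181^8≡144; 13 = 8 + 4 + 1, so 181^13 ≡ 144·196·181 ≡ 129 (mod 299)
Candidate C: Squares mod 299: 55^1≡55, 55^2≡35, 55^4≡29, 55^8≡243; 13 = 8 + 4 + 1, so 55^13 ≡ 243·29·55 ≡ 81 (mod 299)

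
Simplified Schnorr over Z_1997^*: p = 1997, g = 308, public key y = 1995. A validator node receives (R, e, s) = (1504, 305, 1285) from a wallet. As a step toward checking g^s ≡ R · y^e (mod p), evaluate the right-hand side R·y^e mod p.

1995^2 = 3980025 ≡ 4
1995^4 ≡ 4^2 = 16
1995^8 ≡ 16^2 = 256
1995^16 ≡ 256^2 = 65536 ≡ 1632
1995^32 ≡ 1632^2 = 2663424 ≡ 1423
1995^64 ≡ 1423^2 = 2024929 ≡ 1968
1995^128 ≡ 1968^2 = 3873024 ≡ 841
1995^256 ≡ 841^2 = 707281 ≡ 343
305 = 256 + 32 + 16 + 1, so 1995^305 ≡ 343·1423·1632·1995 ≡ 230 (mod 1997)
R · y^e ≡ 1504·230 = 345920 ≡ 439 (mod 1997)

439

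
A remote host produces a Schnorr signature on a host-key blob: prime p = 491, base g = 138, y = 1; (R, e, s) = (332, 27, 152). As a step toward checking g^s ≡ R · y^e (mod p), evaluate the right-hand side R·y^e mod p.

1^2 = 1
1^4 ≡ 1^2 = 1
1^8 ≡ 1^2 = 1
1^16 ≡ 1^2 = 1
27 = 16 + 8 + 2 + 1, so 1^27 ≡ 1·1·1·1 ≡ 1 (mod 491)
R · y^e ≡ 332·1 = 332 ≡ 332 (mod 491)

332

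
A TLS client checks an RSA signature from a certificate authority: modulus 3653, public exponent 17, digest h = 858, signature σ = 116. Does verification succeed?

fails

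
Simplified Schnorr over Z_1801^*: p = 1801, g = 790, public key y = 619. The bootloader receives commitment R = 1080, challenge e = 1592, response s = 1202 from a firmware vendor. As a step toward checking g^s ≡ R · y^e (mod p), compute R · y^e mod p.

Squares mod 1801: 619^1≡619, 619^2≡1349, 619^4≡791, 619^8≡734, 619^16≡257, 619^32≡1213, 619^64≡1753, 619^128≡503, 619^256≡869, 619^512≡542, 619^1024≡201
1592 = 1024 + 512 + 32 + 16 + 8, so 619^1592 ≡ 201·542·1213·257·734 ≡ 595 (mod 1801)
R · y^e ≡ 1080·595 = 642600 ≡ 1444 (mod 1801)

1444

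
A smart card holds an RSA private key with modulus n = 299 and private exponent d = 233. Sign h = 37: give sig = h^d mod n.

h^2 ≡ 37^2 = 1369 ≡ 173
h^4 ≡ 173^2 = 29929 ≡ 29
h^8 ≡ 29^2 = 841 ≡ 243
h^16 ≡ 243^2 = 59049 ≡ 146
h^32 ≡ 146^2 = 21316 ≡ 87
h^64 ≡ 87^2 = 7569 ≡ 94
h^128 ≡ 94^2 = 8836 ≡ 165
233 = 128 + 64 + 32 + 8 + 1, so h^233 ≡ 165·94·87·243·37 ≡ 241 (mod 299)

241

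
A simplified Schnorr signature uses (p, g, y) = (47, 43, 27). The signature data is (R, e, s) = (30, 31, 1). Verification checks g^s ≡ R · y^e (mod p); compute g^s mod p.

43^1 mod 47 = 43

43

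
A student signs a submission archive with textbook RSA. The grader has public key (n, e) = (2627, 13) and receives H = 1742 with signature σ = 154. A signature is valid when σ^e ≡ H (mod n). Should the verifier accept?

reject

Squares mod 2627: σ^1≡154, σ^2≡73, σ^4≡75, σ^8≡371
13 = 8 + 4 + 1, so σ^13 ≡ 371·75·154 ≡ 413 (mod 2627)
413 ≠ 1742, so verification fails.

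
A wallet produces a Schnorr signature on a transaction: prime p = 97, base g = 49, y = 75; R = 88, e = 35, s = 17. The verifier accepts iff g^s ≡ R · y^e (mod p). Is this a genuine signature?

forged

g^s mod p:
49^2 = 2401 ≡ 73
49^4 ≡ 73^2 = 5329 ≡ 91
49^8 ≡ 91^2 = 8281 ≡ 36
49^16 ≡ 36^2 = 1296 ≡ 35
17 = 16 + 1, so 49^17 ≡ 35·49 ≡ 66 (mod 97)
R · y^e mod p:
75^2 = 5625 ≡ 96
75^4 ≡ 96^2 = 9216 ≡ 1
75^8 ≡ 1^2 = 1
75^16 ≡ 1^2 = 1
75^32 ≡ 1^2 = 1
35 = 32 + 2 + 1, so 75^35 ≡ 1·96·75 ≡ 22 (mod 97)
88·22 = 1936 ≡ 93 (mod 97)
66 ≠ 93; the check fails.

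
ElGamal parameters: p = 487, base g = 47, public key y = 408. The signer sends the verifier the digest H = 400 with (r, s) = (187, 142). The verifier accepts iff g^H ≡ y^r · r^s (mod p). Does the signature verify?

does not verify

Left side g^H mod p:
47^2 = 2209 ≡ 261
47^4 ≡ 261^2 = 68121 ≡ 428
47^8 ≡ 428^2 = 183184 ≡ 72
47^16 ≡ 72^2 = 5184 ≡ 314
47^32 ≡ 314^2 = 98596 ≡ 222
47^64 ≡ 222^2 = 49284 ≡ 97
47^128 ≡ 97^2 = 9409 ≡ 156
47^256 ≡ 156^2 = 24336 ≡ 473
400 = 256 + 128 + 16, so 47^400 ≡ 473·156·314 ≡ 407 (mod 487)
Right side y^r · r^s mod p:
408^2 = 166464 ≡ 397
408^4 ≡ 397^2 = 157609 ≡ 308
408^8 ≡ 308^2 = 94864 ≡ 386
408^16 ≡ 386^2 = 148996 ≡ 461
408^32 ≡ 461^2 = 212521 ≡ 189
408^64 ≡ 189^2 = 35721 ≡ 170
408^128 ≡ 170^2 = 28900 ≡ 167
187 = 128 + 32 + 16 + 8 + 2 + 1, so 408^187 ≡ 167·189·461·386·397·408 ≡ 8 (mod 487)
187^2 = 34969 ≡ 392
187^4 ≡ 392^2 = 153664 ≡ 259
187^8 ≡ 259^2 = 67081 ≡ 362
187^16 ≡ 362^2 = 131044 ≡ 41
187^32 ≡ 41^2 = 1681 ≡ 220
187^64 ≡ 220^2 = 48400 ≡ 187
187^128 ≡ 187^2 = 34969 ≡ 392
142 = 128 + 8 + 4 + 2, so 187^142 ≡ 392·362·259·392 ≡ 41 (mod 487)
8·41 = 328 ≡ 328 (mod 487)
407 ≠ 328, so verification fails.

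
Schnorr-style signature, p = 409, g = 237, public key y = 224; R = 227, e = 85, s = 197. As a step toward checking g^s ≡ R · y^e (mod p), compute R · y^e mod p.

Squares mod 409: 224^1≡224, 224^2≡278, 224^4≡392, 224^8≡289, 224^16≡85, 224^32≡272, 224^64≡364
85 = 64 + 16 + 4 + 1, so 224^85 ≡ 364·85·392·224 ≡ 292 (mod 409)
R · y^e ≡ 227·292 = 66284 ≡ 26 (mod 409)

26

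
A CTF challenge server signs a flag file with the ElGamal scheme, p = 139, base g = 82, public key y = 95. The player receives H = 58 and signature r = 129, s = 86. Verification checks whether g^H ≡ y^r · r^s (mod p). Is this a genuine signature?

Left side g^H mod p:
82^2 = 6724 ≡ 52
82^4 ≡ 52^2 = 2704 ≡ 63
82^8 ≡ 63^2 = 3969 ≡ 77
82^16 ≡ 77^2 = 5929 ≡ 91
82^32 ≡ 91^2 = 8281 ≡ 80
58 = 32 + 16 + 8 + 2, so 82^58 ≡ 80·91·77·52 ≡ 125 (mod 139)
Right side y^r · r^s mod p:
95^2 = 9025 ≡ 129
95^4 ≡ 129^2 = 16641 ≡ 100
95^8 ≡ 100^2 = 10000 ≡ 131
95^16 ≡ 131^2 = 17161 ≡ 64
95^32 ≡ 64^2 = 4096 ≡ 65
95^64 ≡ 65^2 = 4225 ≡ 55
95^128 ≡ 55^2 = 3025 ≡ 106
129 = 128 + 1, so 95^129 ≡ 106·95 ≡ 62 (mod 139)
129^2 = 16641 ≡ 100
129^4 ≡ 100^2 = 10000 ≡ 131
129^8 ≡ 131^2 = 17161 ≡ 64
129^16 ≡ 64^2 = 4096 ≡ 65
129^32 ≡ 65^2 = 4225 ≡ 55
129^64 ≡ 55^2 = 3025 ≡ 106
86 = 64 + 16 + 4 + 2, so 129^86 ≡ 106·65·131·100 ≡ 45 (mod 139)
62·45 = 2790 ≡ 10 (mod 139)
125 ≠ 10, so verification fails.

forged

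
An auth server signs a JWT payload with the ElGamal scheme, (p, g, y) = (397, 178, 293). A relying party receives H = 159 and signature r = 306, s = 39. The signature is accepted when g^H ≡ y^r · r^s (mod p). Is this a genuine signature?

forged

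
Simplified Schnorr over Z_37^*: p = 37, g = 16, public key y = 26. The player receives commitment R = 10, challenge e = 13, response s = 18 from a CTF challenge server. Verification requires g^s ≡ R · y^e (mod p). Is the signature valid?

valid

g^s mod p:
16^2 = 256 ≡ 34
16^4 ≡ 34^2 = 1156 ≡ 9
16^8 ≡ 9^2 = 81 ≡ 7
16^16 ≡ 7^2 = 49 ≡ 12
18 = 16 + 2, so 16^18 ≡ 12·34 ≡ 1 (mod 37)
R · y^e mod p:
26^2 = 676 ≡ 10
26^4 ≡ 10^2 = 100 ≡ 26
26^8 ≡ 26^2 = 676 ≡ 10
13 = 8 + 4 + 1, so 26^13 ≡ 10·26·26 ≡ 26 (mod 37)
10·26 = 260 ≡ 1 (mod 37)
1 ≡ 1 (mod 37); signature holds.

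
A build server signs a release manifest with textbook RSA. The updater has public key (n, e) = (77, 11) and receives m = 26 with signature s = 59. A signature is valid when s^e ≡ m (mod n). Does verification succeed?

passes

s^2 ≡ 59^2 = 3481 ≡ 16
s^4 ≡ 16^2 = 256 ≡ 25
s^8 ≡ 25^2 = 625 ≡ 9
11 = 8 + 2 + 1, so s^11 ≡ 9·16·59 ≡ 26 (mod 77)
s^11 mod 77 = 26 matches m.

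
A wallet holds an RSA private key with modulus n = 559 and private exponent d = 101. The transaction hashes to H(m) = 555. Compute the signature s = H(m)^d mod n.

237

(H(m))^2 ≡ 555^2 = 308025 ≡ 16
(H(m))^4 ≡ 16^2 = 256
(H(m))^8 ≡ 256^2 = 65536 ≡ 133
(H(m))^16 ≡ 133^2 = 17689 ≡ 360
(H(m))^32 ≡ 360^2 = 129600 ≡ 471
(H(m))^64 ≡ 471^2 = 221841 ≡ 477
101 = 64 + 32 + 4 + 1, so (H(m))^101 ≡ 477·471·256·555 ≡ 237 (mod 559)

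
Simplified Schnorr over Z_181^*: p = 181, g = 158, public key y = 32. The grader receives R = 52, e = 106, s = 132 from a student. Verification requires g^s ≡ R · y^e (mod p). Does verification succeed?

g^s mod p:
Squares mod 181: 158^1≡158, 158^2≡167, 158^4≡15, 158^8≡44, 158^16≡126, 158^32≡129, 158^64≡170, 158^128≡121
132 = 128 + 4, so 158^132 ≡ 121·15 ≡ 5 (mod 181)
R · y^e mod p:
Squares mod 181: 32^1≡32, 32^2≡119, 32^4≡43, 32^8≡39, 32^16≡73, 32^32≡80, 32^64≡65
106 = 64 + 32 + 8 + 2, so 32^106 ≡ 65·80·39·119 ≡ 108 (mod 181)
52·108 = 5616 ≡ 5 (mod 181)
5 ≡ 5 (mod 181); signature holds.

passes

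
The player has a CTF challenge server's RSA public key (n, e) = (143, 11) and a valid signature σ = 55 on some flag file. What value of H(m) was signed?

22

Squares mod 143: σ^1≡55, σ^2≡22, σ^4≡55, σ^8≡22
11 = 8 + 2 + 1, so σ^11 ≡ 22·22·55 ≡ 22 (mod 143)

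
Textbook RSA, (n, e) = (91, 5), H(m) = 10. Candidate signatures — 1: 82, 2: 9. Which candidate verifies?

1

Candidate 1: 82^2 = 6724 ≡ 81; 82^4 ≡ 81^2 = 6561 ≡ 9; 5 = 4 + 1, so 82^5 ≡ 9·82 ≡ 10 (mod 91)
  → matches H(m) = 10
Candidate 2: 9^2 = 81; 9^4 ≡ 81^2 = 6561 ≡ 9; 5 = 4 + 1, so 9^5 ≡ 9·9 ≡ 81 (mod 91)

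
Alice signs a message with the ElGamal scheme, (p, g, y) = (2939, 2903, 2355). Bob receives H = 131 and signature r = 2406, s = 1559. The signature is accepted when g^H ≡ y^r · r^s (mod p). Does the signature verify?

does not verify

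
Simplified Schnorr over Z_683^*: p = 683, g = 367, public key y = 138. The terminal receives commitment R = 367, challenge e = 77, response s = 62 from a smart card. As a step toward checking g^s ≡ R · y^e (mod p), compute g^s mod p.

367^62 mod 683 = 1

1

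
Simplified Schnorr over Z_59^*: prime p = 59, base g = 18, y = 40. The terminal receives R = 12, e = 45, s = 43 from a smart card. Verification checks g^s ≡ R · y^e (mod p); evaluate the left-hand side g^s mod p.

18^2 = 324 ≡ 29
18^4 ≡ 29^2 = 841 ≡ 15
18^8 ≡ 15^2 = 225 ≡ 48
18^16 ≡ 48^2 = 2304 ≡ 3
18^32 ≡ 3^2 = 9
43 = 32 + 8 + 2 + 1, so 18^43 ≡ 9·48·29·18 ≡ 6 (mod 59)

6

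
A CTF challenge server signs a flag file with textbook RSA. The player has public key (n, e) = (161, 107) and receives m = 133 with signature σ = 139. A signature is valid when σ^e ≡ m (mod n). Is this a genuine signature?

σ^107 mod 161 = 139
The recovered value 139 does not match the digest 133.

forged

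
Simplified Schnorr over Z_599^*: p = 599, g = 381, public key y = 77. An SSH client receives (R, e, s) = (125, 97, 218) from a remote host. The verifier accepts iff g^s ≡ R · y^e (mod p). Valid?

g^s mod p:
Squares mod 599: 381^1≡381, 381^2≡203, 381^4≡477, 381^8≡508, 381^16≡494, 381^32≡243, 381^64≡347, 381^128≡10
218 = 128 + 64 + 16 + 8 + 2, so 381^218 ≡ 10·347·494·508·203 ≡ 406 (mod 599)
R · y^e mod p:
Squares mod 599: 77^1≡77, 77^2≡538, 77^4≡127, 77^8≡555, 77^16≡139, 77^32≡153, 77^64≡48
97 = 64 + 32 + 1, so 77^97 ≡ 48·153·77 ≡ 32 (mod 599)
125·32 = 4000 ≡ 406 (mod 599)
406 ≡ 406 (mod 599); signature holds.

yes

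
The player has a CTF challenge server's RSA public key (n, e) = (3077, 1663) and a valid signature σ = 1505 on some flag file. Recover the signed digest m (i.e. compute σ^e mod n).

2552

σ^1663 mod 3077 = 2552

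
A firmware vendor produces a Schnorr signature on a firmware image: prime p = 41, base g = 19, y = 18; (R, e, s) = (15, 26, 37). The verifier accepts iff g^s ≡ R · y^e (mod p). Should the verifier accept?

accept

g^s mod p:
19^2 = 361 ≡ 33
19^4 ≡ 33^2 = 1089 ≡ 23
19^8 ≡ 23^2 = 529 ≡ 37
19^16 ≡ 37^2 = 1369 ≡ 16
19^32 ≡ 16^2 = 256 ≡ 10
37 = 32 + 4 + 1, so 19^37 ≡ 10·23·19 ≡ 24 (mod 41)
R · y^e mod p:
18^2 = 324 ≡ 37
18^4 ≡ 37^2 = 1369 ≡ 16
18^8 ≡ 16^2 = 256 ≡ 10
18^16 ≡ 10^2 = 100 ≡ 18
26 = 16 + 8 + 2, so 18^26 ≡ 18·10·37 ≡ 18 (mod 41)
15·18 = 270 ≡ 24 (mod 41)
24 ≡ 24 (mod 41); signature holds.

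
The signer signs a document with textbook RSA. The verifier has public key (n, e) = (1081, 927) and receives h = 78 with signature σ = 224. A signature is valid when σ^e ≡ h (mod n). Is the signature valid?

σ^2 ≡ 224^2 = 50176 ≡ 450
σ^4 ≡ 450^2 = 202500 ≡ 353
σ^8 ≡ 353^2 = 124609 ≡ 294
σ^16 ≡ 294^2 = 86436 ≡ 1037
σ^32 ≡ 1037^2 = 1075369 ≡ 855
σ^64 ≡ 855^2 = 731025 ≡ 269
σ^128 ≡ 269^2 = 72361 ≡ 1015
σ^256 ≡ 1015^2 = 1030225 ≡ 32
σ^512 ≡ 32^2 = 1024
927 = 512 + 256 + 128 + 16 + 8 + 4 + 2 + 1, so σ^927 ≡ 1024·32·1015·1037·294·353·450·224 ≡ 1003 (mod 1081)
1003 ≠ 78, so verification fails.

invalid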